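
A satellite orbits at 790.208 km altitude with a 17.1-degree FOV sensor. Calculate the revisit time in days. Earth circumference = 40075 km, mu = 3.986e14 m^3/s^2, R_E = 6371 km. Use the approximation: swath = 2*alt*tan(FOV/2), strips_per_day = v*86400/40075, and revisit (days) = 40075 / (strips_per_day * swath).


swath = 2*790.208*tan(0.1492257) = 237.6049 km
v = sqrt(mu/r) = 7460.6300 m/s = 7.4606 km/s
strips/day = v*86400/40075 = 7.4606*86400/40075 = 16.0848
coverage/day = strips * swath = 16.0848 * 237.6049 = 3821.8280 km
revisit = 40075 / 3821.8280 = 10.4858 days

10.4858 days


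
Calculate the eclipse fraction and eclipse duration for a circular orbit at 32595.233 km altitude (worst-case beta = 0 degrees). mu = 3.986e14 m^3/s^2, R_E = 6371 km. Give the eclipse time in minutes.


r = 38966.2330 km
T = 1275.8294 min
Eclipse fraction = arcsin(R_E/r)/pi = arcsin(6371.0000/38966.2330)/pi
= arcsin(0.1635005)/pi = 0.05227855
Eclipse duration = 0.05227855 * 1275.8294 = 66.6985 min

66.6985 minutes


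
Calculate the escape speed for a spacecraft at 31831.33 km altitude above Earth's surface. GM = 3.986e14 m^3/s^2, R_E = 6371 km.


r = 6371.0 + 31831.33 = 38202.3300 km = 3.820233e+07 m
v_esc = sqrt(2*mu/r) = sqrt(2*3.986e14 / 3.820233e+07)
v_esc = 4568.1328 m/s = 4.5681 km/s

4.5681 km/s


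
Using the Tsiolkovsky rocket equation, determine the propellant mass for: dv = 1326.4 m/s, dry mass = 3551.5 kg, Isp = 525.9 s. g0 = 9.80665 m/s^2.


ve = Isp * g0 = 525.9 * 9.80665 = 5157.317235 m/s
mass ratio = exp(dv/ve) = exp(1326.4/5157.317235) = 1.29328822
m_prop = m_dry * (mr - 1) = 3551.5 * (1.29328822 - 1)
m_prop = 1041.6131 kg

1041.6131 kg


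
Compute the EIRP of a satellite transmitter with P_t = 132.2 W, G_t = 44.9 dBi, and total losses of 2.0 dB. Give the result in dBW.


Pt = 132.2 W = 21.2123 dBW
EIRP = Pt_dBW + Gt - losses = 21.2123 + 44.9 - 2.0 = 64.1123 dBW

64.1123 dBW


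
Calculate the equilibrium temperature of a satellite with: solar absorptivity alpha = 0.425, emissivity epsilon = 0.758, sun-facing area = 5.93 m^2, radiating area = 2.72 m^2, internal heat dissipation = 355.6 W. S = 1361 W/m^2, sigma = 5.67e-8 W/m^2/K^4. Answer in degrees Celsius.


Numerator = alpha*S*A_sun + Q_int = 0.425*1361*5.93 + 355.6 = 3785.6602 W
Denominator = eps*sigma*A_rad = 0.758*5.67e-8*2.72 = 1.1690179e-07 W/K^4
T^4 = 3.2383253e+10 K^4
T = 424.2092 K = 151.0592 C

151.0592 degrees Celsius


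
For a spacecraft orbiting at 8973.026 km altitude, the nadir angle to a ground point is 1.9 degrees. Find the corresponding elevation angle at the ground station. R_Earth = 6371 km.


r = R_E + alt = 15344.0260 km
Law of sines in the satellite / Earth-center / ground-point triangle:
  sin(nadir)/R_E = sin(90 + el)/r  =>  cos(el) = (r/R_E)*sin(nadir)
cos(el) = (15344.0260 / 6371.0000) * sin(1.9 deg) = 0.0798515
el = arccos(0.0798515) = 85.4200 deg
(Earth-central angle = 90 - nadir - el = 2.6800 deg)

85.4200 degrees


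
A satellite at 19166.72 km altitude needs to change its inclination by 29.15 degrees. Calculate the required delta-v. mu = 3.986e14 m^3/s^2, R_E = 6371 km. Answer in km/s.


r = 25537.7200 km = 2.553772e+07 m
V = sqrt(mu/r) = 3950.7322 m/s
di = 29.15 deg = 0.5087635 rad
dV = 2*V*sin(di/2) = 2*3950.7322*sin(0.2543817)
dV = 1988.3805 m/s = 1.9884 km/s

1.9884 km/s


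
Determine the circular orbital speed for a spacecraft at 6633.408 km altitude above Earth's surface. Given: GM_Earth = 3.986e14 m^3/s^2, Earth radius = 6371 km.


r = R_E + alt = 6371.0 + 6633.408 = 13004.4080 km = 1.3004408e+07 m
v = sqrt(mu/r) = sqrt(3.986e14 / 1.3004408e+07) = 5536.3477 m/s = 5.5363 km/s

5.5363 km/s


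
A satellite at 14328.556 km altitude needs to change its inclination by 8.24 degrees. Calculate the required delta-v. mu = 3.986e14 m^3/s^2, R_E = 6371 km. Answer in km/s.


r = 20699.5560 km = 2.0699556e+07 m
V = sqrt(mu/r) = 4388.2174 m/s
di = 8.24 deg = 0.1438151 rad
dV = 2*V*sin(di/2) = 2*4388.2174*sin(0.07190757)
dV = 630.5483 m/s = 0.6305483 km/s

0.6305 km/s


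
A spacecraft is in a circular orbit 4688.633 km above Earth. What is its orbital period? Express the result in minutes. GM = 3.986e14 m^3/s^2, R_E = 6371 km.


r = 11059.6330 km = 1.1059633e+07 m
T = 2*pi*sqrt(r^3/mu) = 2*pi*sqrt(1.3527643e+21 / 3.986e14)
T = 11575.0345 s = 192.9172 min

192.9172 minutes


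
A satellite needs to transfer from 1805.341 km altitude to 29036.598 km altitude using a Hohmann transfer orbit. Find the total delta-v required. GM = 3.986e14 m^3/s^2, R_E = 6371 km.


r1 = 8176.3410 km = 8.176341e+06 m
r2 = 35407.5980 km = 3.5407598e+07 m
dv1 = sqrt(mu/r1)*(sqrt(2*r2/(r1+r2)) - 1) = 1917.8327 m/s
dv2 = sqrt(mu/r2)*(1 - sqrt(2*r1/(r1+r2))) = 1300.0269 m/s
total dv = |dv1| + |dv2| = 1917.8327 + 1300.0269 = 3217.8596 m/s = 3.2179 km/s

3.2179 km/s


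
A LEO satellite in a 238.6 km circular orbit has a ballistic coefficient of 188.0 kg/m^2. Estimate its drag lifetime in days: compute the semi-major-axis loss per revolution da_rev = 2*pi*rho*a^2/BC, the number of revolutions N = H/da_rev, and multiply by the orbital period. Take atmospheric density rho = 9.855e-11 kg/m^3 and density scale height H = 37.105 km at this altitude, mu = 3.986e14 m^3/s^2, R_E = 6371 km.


a = R_E + alt = 6609.6000 km = 6.6096e+06 m
da_rev = 2*pi*rho*a^2/BC = 2*pi*9.855e-11*(6.6096e+06)^2/188.0 = 143.889467 m per revolution
N = H/da_rev = 37105.0000 m / 143.889467 m = 257.8716 revolutions
P = 2*pi*sqrt(a^3/mu) = 5347.7856 s
lifetime = N*P = 257.8716 * 5347.7856 = 1.3790418e+06 s = 15.9611 days

15.9611 days


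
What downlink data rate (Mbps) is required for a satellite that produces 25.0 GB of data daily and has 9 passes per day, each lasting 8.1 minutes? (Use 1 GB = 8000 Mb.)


total contact time = 9 * 8.1 * 60 = 4374.0000 s
data = 25.0 GB = 200000.0000 Mb
rate = 200000.0000 / 4374.0000 = 45.7247 Mbps

45.7247 Mbps


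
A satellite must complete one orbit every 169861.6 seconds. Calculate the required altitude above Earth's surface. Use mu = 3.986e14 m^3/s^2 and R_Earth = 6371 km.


T = 169861.6 s
r = (mu*T^2/(4*pi^2))^(1/3) = (3.986e14 * 169861.6^2 / (4*pi^2))^(1/3)
r = 6.6291217e+07 m = 66291.2171 km
alt = r - R_E = 66291.2171 - 6371 = 59920.2171 km

59920.2171 km


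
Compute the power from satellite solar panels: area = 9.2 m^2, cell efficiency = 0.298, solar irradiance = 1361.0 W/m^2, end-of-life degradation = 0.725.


P = area * eta * S * degradation
P = 9.2 * 0.298 * 1361.0 * 0.725
P = 2705.2053 W

2705.2053 W


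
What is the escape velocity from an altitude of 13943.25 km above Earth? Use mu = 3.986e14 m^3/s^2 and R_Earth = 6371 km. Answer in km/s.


r = 6371.0 + 13943.25 = 20314.2500 km = 2.031425e+07 m
v_esc = sqrt(2*mu/r) = sqrt(2*3.986e14 / 2.031425e+07)
v_esc = 6264.4543 m/s = 6.2645 km/s

6.2645 km/s


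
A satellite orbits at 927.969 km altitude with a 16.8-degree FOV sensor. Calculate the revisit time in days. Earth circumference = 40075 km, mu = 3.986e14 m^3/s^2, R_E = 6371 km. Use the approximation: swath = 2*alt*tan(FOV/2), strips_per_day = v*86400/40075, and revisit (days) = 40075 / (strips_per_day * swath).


swath = 2*927.969*tan(0.1466077) = 274.0611 km
v = sqrt(mu/r) = 7389.8885 m/s = 7.3899 km/s
strips/day = v*86400/40075 = 7.3899*86400/40075 = 15.9323
coverage/day = strips * swath = 15.9323 * 274.0611 = 4366.4196 km
revisit = 40075 / 4366.4196 = 9.1780 days

9.1780 days


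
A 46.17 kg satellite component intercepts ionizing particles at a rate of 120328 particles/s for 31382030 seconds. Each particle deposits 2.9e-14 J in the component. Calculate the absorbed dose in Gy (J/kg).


Total energy deposited = rate * time * E_per
  = 120328 * 31382030 * 2.9e-14 = 0.109508 J
Dose = E_total / mass = 0.109508 / 46.17
Dose = 0.002371843 Gy

0.0024 Gy


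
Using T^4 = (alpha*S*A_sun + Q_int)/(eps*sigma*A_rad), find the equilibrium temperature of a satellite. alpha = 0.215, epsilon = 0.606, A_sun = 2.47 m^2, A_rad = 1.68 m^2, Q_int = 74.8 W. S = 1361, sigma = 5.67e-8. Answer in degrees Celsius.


Numerator = alpha*S*A_sun + Q_int = 0.215*1361*2.47 + 74.8 = 797.5591 W
Denominator = eps*sigma*A_rad = 0.606*5.67e-8*1.68 = 5.7725136e-08 W/K^4
T^4 = 1.3816495e+10 K^4
T = 342.8463 K = 69.6963 C

69.6963 degrees Celsius


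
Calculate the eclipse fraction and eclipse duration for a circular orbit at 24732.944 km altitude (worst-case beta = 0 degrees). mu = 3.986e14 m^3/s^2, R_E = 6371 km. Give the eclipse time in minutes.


r = 31103.9440 km
T = 909.8780 min
Eclipse fraction = arcsin(R_E/r)/pi = arcsin(6371.0000/31103.9440)/pi
= arcsin(0.2048293)/pi = 0.06566394
Eclipse duration = 0.06566394 * 909.8780 = 59.7462 min

59.7462 minutes


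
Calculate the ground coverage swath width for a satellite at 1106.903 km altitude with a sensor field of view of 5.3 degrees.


FOV = 5.3 deg = 0.09250245 rad
swath = 2 * alt * tan(FOV/2) = 2 * 1106.903 * tan(0.04625123)
swath = 2 * 1106.903 * 0.04628423
swath = 102.4643 km

102.4643 km


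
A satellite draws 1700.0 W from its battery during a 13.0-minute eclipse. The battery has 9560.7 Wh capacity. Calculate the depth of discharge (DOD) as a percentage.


E_used = P * t / 60 = 1700.0 * 13.0 / 60 = 368.3333 Wh
DOD = E_used / E_total * 100 = 368.3333 / 9560.7 * 100
DOD = 3.8526 %

3.8526 %


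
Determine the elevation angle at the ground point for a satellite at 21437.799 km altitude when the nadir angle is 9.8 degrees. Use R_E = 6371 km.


r = R_E + alt = 27808.7990 km
Law of sines in the satellite / Earth-center / ground-point triangle:
  sin(nadir)/R_E = sin(90 + el)/r  =>  cos(el) = (r/R_E)*sin(nadir)
cos(el) = (27808.7990 / 6371.0000) * sin(9.8 deg) = 0.742948
el = arccos(0.742948) = 42.0169 deg
(Earth-central angle = 90 - nadir - el = 38.1831 deg)

42.0169 degrees


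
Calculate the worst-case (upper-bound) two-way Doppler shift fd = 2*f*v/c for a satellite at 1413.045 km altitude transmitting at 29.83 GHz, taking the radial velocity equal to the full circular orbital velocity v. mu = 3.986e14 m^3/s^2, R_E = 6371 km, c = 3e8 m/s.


r = 7.784045e+06 m
v = sqrt(mu/r) = 7155.9283 m/s (worst-case radial velocity)
f = 29.83 GHz = 2.983e+10 Hz
fd = 2*f*v/c = 2*2.983e+10*7155.9283/3.0e+08
fd = 1.4230756e+06 Hz

1.4231e+06 Hz


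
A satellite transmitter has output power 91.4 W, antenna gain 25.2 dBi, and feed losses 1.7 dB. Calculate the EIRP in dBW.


Pt = 91.4 W = 19.6095 dBW
EIRP = Pt_dBW + Gt - losses = 19.6095 + 25.2 - 1.7 = 43.1095 dBW

43.1095 dBW


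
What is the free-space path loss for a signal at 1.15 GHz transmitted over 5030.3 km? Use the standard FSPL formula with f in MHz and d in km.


f = 1.15 GHz = 1150.0000 MHz
d = 5030.3 km
FSPL = 32.44 + 20*log10(1150.0000) + 20*log10(5030.3)
FSPL = 32.44 + 61.2140 + 74.0319
FSPL = 167.6858 dB

167.6858 dB


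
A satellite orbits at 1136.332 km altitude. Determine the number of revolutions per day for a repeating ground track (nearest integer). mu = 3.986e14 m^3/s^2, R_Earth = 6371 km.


r = 7.507332e+06 m
T = 2*pi*sqrt(r^3/mu) = 6473.5075 s = 107.8918 min
revs/day = 1440 / 107.8918 = 13.3467
Rounded: 13 revolutions per day

13 revolutions per day


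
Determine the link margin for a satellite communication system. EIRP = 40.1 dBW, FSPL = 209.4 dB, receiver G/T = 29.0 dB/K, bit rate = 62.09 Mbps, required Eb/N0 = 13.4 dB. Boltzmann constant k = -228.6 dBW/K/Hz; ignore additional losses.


C/N0 = EIRP - FSPL + G/T - k = 40.1 - 209.4 + 29.0 - (-228.6)
C/N0 = 88.3000 dB-Hz
R_b = 62.09 Mbps = 6.209e+07 bps -> 10*log10(R_b) = 77.9302 dB-Hz
Eb/N0 = C/N0 - 10*log10(R_b) = 88.3000 - 77.9302 = 10.3698 dB
Margin = Eb/N0 - Eb/N0_req = 10.3698 - 13.4 = -3.0302 dB (negative margin: link does not close)

-3.0302 dB


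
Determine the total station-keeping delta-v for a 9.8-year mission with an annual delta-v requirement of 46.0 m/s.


dV = rate * years = 46.0 * 9.8
dV = 450.8000 m/s

450.8000 m/s


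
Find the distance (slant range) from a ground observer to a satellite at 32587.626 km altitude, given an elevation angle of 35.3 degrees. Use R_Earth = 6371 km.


h = 32587.626 km, el = 35.3 deg
d = -R_E*sin(el) + sqrt((R_E*sin(el))^2 + 2*R_E*h + h^2)
d = -6371.0000*sin(0.6161012) + sqrt((6371.0000*0.5778576)^2 + 2*6371.0000*32587.626 + 32587.626^2)
d = 34928.5528 km

34928.5528 km


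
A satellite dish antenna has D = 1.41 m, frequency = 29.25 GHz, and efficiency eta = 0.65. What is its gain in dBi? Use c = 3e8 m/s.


lambda = c/f = 3e8 / 2.925e+10 = 0.01025641 m
G = eta*(pi*D/lambda)^2 = 0.65*(pi*1.41/0.01025641)^2
G = 121244.0846 (linear)
G = 10*log10(121244.0846) = 50.8366 dBi

50.8366 dBi


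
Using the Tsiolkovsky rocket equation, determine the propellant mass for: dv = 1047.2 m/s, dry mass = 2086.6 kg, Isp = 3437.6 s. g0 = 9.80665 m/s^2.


ve = Isp * g0 = 3437.6 * 9.80665 = 33711.340040 m/s
mass ratio = exp(dv/ve) = exp(1047.2/33711.340040) = 1.03155124
m_prop = m_dry * (mr - 1) = 2086.6 * (1.03155124 - 1)
m_prop = 65.8348 kg

65.8348 kg


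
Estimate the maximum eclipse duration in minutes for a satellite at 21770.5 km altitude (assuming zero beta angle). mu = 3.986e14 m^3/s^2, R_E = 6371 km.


r = 28141.5000 km
T = 783.0344 min
Eclipse fraction = arcsin(R_E/r)/pi = arcsin(6371.0000/28141.5000)/pi
= arcsin(0.2263916)/pi = 0.07269291
Eclipse duration = 0.07269291 * 783.0344 = 56.9211 min

56.9211 minutes


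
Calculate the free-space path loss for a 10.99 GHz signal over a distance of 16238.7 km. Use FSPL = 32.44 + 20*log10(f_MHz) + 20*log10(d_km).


f = 10.99 GHz = 10990.0000 MHz
d = 16238.7 km
FSPL = 32.44 + 20*log10(10990.0000) + 20*log10(16238.7)
FSPL = 32.44 + 80.8200 + 84.2110
FSPL = 197.4710 dB

197.4710 dB


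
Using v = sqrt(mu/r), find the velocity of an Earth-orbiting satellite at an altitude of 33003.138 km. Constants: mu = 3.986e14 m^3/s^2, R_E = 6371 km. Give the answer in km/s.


r = R_E + alt = 6371.0 + 33003.138 = 39374.1380 km = 3.9374138e+07 m
v = sqrt(mu/r) = sqrt(3.986e14 / 3.9374138e+07) = 3181.7285 m/s = 3.1817 km/s

3.1817 km/s


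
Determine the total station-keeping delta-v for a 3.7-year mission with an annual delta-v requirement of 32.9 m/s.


dV = rate * years = 32.9 * 3.7
dV = 121.7300 m/s

121.7300 m/s


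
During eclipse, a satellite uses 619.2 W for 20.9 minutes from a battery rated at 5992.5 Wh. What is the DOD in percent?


E_used = P * t / 60 = 619.2 * 20.9 / 60 = 215.6880 Wh
DOD = E_used / E_total * 100 = 215.6880 / 5992.5 * 100
DOD = 3.5993 %

3.5993 %


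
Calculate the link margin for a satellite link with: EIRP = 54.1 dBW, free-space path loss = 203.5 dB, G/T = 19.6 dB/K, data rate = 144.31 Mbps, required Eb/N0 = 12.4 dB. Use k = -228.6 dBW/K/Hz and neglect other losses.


C/N0 = EIRP - FSPL + G/T - k = 54.1 - 203.5 + 19.6 - (-228.6)
C/N0 = 98.8000 dB-Hz
R_b = 144.31 Mbps = 1.4431e+08 bps -> 10*log10(R_b) = 81.5930 dB-Hz
Eb/N0 = C/N0 - 10*log10(R_b) = 98.8000 - 81.5930 = 17.2070 dB
Margin = Eb/N0 - Eb/N0_req = 17.2070 - 12.4 = 4.8070 dB (link closes)

4.8070 dB


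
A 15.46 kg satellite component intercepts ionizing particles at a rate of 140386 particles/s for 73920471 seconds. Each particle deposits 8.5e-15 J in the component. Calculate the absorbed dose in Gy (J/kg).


Total energy deposited = rate * time * E_per
  = 140386 * 73920471 * 8.5e-15 = 0.08820789 J
Dose = E_total / mass = 0.08820789 / 15.46
Dose = 0.005705556 Gy

0.0057 Gy


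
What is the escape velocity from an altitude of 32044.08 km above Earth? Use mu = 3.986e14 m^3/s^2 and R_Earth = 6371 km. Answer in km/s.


r = 6371.0 + 32044.08 = 38415.0800 km = 3.841508e+07 m
v_esc = sqrt(2*mu/r) = sqrt(2*3.986e14 / 3.841508e+07)
v_esc = 4555.4656 m/s = 4.5555 km/s

4.5555 km/s


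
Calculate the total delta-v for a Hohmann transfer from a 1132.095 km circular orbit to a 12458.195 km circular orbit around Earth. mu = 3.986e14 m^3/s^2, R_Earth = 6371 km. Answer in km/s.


r1 = 7503.0950 km = 7.503095e+06 m
r2 = 18829.1950 km = 1.8829195e+07 m
dv1 = sqrt(mu/r1)*(sqrt(2*r2/(r1+r2)) - 1) = 1427.6842 m/s
dv2 = sqrt(mu/r2)*(1 - sqrt(2*r1/(r1+r2))) = 1127.6947 m/s
total dv = |dv1| + |dv2| = 1427.6842 + 1127.6947 = 2555.3789 m/s = 2.5554 km/s

2.5554 km/s


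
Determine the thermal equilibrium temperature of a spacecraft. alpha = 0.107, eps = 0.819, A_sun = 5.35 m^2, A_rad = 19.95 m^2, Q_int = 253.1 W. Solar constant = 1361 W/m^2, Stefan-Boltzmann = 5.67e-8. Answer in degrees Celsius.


Numerator = alpha*S*A_sun + Q_int = 0.107*1361*5.35 + 253.1 = 1032.2044 W
Denominator = eps*sigma*A_rad = 0.819*5.67e-8*19.95 = 9.2642413e-07 W/K^4
T^4 = 1.1141813e+09 K^4
T = 182.7002 K = -90.4498 C

-90.4498 degrees Celsius


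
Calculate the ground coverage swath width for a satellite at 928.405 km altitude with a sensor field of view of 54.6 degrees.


FOV = 54.6 deg = 0.9529498 rad
swath = 2 * alt * tan(FOV/2) = 2 * 928.405 * tan(0.4764749)
swath = 2 * 928.405 * 0.5161385
swath = 958.3711 km

958.3711 km


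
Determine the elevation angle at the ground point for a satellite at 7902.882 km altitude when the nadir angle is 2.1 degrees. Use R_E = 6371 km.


r = R_E + alt = 14273.8820 km
Law of sines in the satellite / Earth-center / ground-point triangle:
  sin(nadir)/R_E = sin(90 + el)/r  =>  cos(el) = (r/R_E)*sin(nadir)
cos(el) = (14273.8820 / 6371.0000) * sin(2.1 deg) = 0.08209825
el = arccos(0.08209825) = 85.2908 deg
(Earth-central angle = 90 - nadir - el = 2.6092 deg)

85.2908 degrees


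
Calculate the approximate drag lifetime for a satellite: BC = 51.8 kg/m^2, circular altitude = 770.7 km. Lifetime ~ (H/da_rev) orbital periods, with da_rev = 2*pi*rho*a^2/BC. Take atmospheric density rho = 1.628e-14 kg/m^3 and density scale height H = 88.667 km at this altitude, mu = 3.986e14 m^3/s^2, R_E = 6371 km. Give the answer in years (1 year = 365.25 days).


a = R_E + alt = 7141.7000 km = 7.1417e+06 m
da_rev = 2*pi*rho*a^2/BC = 2*pi*1.628e-14*(7.1417e+06)^2/51.8 = 0.100718144 m per revolution
N = H/da_rev = 88667.0000 m / 0.100718144 m = 880347.8331 revolutions
P = 2*pi*sqrt(a^3/mu) = 6006.3914 s
lifetime = N*P = 880347.8331 * 6006.3914 = 5.2877136e+09 s = 61200.3890 days
years = 61200.3890 / 365.25 = 167.5575 years

167.5575 years


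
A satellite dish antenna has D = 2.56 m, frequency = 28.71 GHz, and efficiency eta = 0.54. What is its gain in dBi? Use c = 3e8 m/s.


lambda = c/f = 3e8 / 2.871e+10 = 0.01044932 m
G = eta*(pi*D/lambda)^2 = 0.54*(pi*2.56/0.01044932)^2
G = 319887.5306 (linear)
G = 10*log10(319887.5306) = 55.0500 dBi

55.0500 dBi


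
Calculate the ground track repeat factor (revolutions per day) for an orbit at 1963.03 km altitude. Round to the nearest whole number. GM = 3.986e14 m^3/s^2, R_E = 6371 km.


r = 8.33403e+06 m
T = 2*pi*sqrt(r^3/mu) = 7571.7072 s = 126.1951 min
revs/day = 1440 / 126.1951 = 11.4109
Rounded: 11 revolutions per day

11 revolutions per day


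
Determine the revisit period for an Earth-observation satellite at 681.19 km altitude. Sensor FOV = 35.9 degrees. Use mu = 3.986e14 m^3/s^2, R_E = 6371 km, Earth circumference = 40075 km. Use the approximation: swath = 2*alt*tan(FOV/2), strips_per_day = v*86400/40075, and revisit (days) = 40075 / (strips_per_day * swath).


swath = 2*681.19*tan(0.3132866) = 441.3501 km
v = sqrt(mu/r) = 7518.0748 m/s = 7.5181 km/s
strips/day = v*86400/40075 = 7.5181*86400/40075 = 16.2087
coverage/day = strips * swath = 16.2087 * 441.3501 = 7153.6887 km
revisit = 40075 / 7153.6887 = 5.6020 days

5.6020 days


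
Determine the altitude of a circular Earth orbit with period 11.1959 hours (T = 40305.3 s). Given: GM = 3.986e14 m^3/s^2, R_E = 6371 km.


T = 40305.3 s
r = (mu*T^2/(4*pi^2))^(1/3) = (3.986e14 * 40305.3^2 / (4*pi^2))^(1/3)
r = 2.5407813e+07 m = 25407.8134 km
alt = r - R_E = 25407.8134 - 6371 = 19036.8134 km

19036.8134 km


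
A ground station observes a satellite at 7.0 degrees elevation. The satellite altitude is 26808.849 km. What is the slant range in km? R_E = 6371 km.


h = 26808.849 km, el = 7.0 deg
d = -R_E*sin(el) + sqrt((R_E*sin(el))^2 + 2*R_E*h + h^2)
d = -6371.0000*sin(0.122173) + sqrt((6371.0000*0.1218693)^2 + 2*6371.0000*26808.849 + 26808.849^2)
d = 31795.2695 km

31795.2695 km


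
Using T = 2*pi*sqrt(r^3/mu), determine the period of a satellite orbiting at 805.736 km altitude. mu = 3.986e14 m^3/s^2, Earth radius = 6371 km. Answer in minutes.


r = 7176.7360 km = 7.176736e+06 m
T = 2*pi*sqrt(r^3/mu) = 2*pi*sqrt(3.6964166e+20 / 3.986e14)
T = 6050.6451 s = 100.8441 min

100.8441 minutes


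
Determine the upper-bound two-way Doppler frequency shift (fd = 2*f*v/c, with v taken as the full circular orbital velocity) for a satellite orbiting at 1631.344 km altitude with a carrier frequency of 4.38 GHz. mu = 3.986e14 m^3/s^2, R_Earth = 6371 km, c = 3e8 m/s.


r = 8.002344e+06 m
v = sqrt(mu/r) = 7057.6487 m/s (worst-case radial velocity)
f = 4.38 GHz = 4.38e+09 Hz
fd = 2*f*v/c = 2*4.38e+09*7057.6487/3.0e+08
fd = 206083.3428 Hz

206083.3428 Hz


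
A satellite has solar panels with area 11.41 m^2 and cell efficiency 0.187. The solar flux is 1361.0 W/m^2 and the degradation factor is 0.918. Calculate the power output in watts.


P = area * eta * S * degradation
P = 11.41 * 0.187 * 1361.0 * 0.918
P = 2665.8030 W

2665.8030 W


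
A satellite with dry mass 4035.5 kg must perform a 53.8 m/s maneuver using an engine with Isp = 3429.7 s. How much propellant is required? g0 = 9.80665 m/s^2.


ve = Isp * g0 = 3429.7 * 9.80665 = 33633.867505 m/s
mass ratio = exp(dv/ve) = exp(53.8/33633.867505) = 1.00160086
m_prop = m_dry * (mr - 1) = 4035.5 * (1.00160086 - 1)
m_prop = 6.4603 kg

6.4603 kg


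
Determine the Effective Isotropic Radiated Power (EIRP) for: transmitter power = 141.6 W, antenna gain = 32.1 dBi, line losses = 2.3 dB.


Pt = 141.6 W = 21.5106 dBW
EIRP = Pt_dBW + Gt - losses = 21.5106 + 32.1 - 2.3 = 51.3106 dBW

51.3106 dBW


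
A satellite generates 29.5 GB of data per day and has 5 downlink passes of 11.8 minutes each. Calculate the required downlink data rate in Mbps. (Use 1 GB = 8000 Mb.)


total contact time = 5 * 11.8 * 60 = 3540.0000 s
data = 29.5 GB = 236000.0000 Mb
rate = 236000.0000 / 3540.0000 = 66.6667 Mbps

66.6667 Mbps


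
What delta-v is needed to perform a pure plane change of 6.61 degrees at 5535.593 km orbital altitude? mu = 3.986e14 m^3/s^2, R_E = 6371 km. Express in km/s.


r = 11906.5930 km = 1.1906593e+07 m
V = sqrt(mu/r) = 5785.9529 m/s
di = 6.61 deg = 0.1153663 rad
dV = 2*V*sin(di/2) = 2*5785.9529*sin(0.05768313)
dV = 667.1337 m/s = 0.6671337 km/s

0.6671 km/s


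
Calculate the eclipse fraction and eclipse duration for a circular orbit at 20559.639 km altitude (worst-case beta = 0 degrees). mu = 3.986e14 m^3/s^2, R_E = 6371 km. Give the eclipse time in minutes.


r = 26930.6390 km
T = 733.0439 min
Eclipse fraction = arcsin(R_E/r)/pi = arcsin(6371.0000/26930.6390)/pi
= arcsin(0.2365707)/pi = 0.07602349
Eclipse duration = 0.07602349 * 733.0439 = 55.7286 min

55.7286 minutes


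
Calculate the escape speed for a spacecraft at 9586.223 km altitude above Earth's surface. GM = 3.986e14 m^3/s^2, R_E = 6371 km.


r = 6371.0 + 9586.223 = 15957.2230 km = 1.5957223e+07 m
v_esc = sqrt(2*mu/r) = sqrt(2*3.986e14 / 1.5957223e+07)
v_esc = 7068.1375 m/s = 7.0681 km/s

7.0681 km/s


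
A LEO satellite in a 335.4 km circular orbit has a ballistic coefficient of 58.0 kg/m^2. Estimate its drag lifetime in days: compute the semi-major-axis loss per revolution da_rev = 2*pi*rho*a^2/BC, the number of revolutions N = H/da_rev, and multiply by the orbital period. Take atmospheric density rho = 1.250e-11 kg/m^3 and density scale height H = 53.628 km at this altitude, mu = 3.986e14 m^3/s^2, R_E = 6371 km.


a = R_E + alt = 6706.4000 km = 6.7064e+06 m
da_rev = 2*pi*rho*a^2/BC = 2*pi*1.250e-11*(6.7064e+06)^2/58.0 = 60.903296 m per revolution
N = H/da_rev = 53628.0000 m / 60.903296 m = 880.5435 revolutions
P = 2*pi*sqrt(a^3/mu) = 5465.6951 s
lifetime = N*P = 880.5435 * 5465.6951 = 4.8127822e+06 s = 55.7035 days

55.7035 days


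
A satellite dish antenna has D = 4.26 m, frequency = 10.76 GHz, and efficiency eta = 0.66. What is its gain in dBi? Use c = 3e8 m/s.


lambda = c/f = 3e8 / 1.076e+10 = 0.02788104 m
G = eta*(pi*D/lambda)^2 = 0.66*(pi*4.26/0.02788104)^2
G = 152070.4785 (linear)
G = 10*log10(152070.4785) = 51.8204 dBi

51.8204 dBi


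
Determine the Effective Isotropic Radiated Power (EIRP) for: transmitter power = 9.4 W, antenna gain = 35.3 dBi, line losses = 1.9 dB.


Pt = 9.4 W = 9.7313 dBW
EIRP = Pt_dBW + Gt - losses = 9.7313 + 35.3 - 1.9 = 43.1313 dBW

43.1313 dBW


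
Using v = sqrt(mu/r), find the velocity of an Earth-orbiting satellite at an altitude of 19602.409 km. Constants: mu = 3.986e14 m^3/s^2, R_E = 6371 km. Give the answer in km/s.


r = R_E + alt = 6371.0 + 19602.409 = 25973.4090 km = 2.5973409e+07 m
v = sqrt(mu/r) = sqrt(3.986e14 / 2.5973409e+07) = 3917.4564 m/s = 3.9175 km/s

3.9175 km/s


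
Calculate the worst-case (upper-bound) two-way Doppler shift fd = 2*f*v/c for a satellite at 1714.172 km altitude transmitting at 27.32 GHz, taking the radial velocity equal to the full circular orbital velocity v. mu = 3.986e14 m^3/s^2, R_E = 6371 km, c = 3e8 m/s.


r = 8.085172e+06 m
v = sqrt(mu/r) = 7021.4049 m/s (worst-case radial velocity)
f = 27.32 GHz = 2.732e+10 Hz
fd = 2*f*v/c = 2*2.732e+10*7021.4049/3.0e+08
fd = 1.2788319e+06 Hz

1.2788e+06 Hz


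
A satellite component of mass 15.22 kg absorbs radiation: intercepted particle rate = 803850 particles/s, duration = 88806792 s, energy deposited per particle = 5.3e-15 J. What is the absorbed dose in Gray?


Total energy deposited = rate * time * E_per
  = 803850 * 88806792 * 5.3e-15 = 0.3783529 J
Dose = E_total / mass = 0.3783529 / 15.22
Dose = 0.02485893 Gy

0.0249 Gy


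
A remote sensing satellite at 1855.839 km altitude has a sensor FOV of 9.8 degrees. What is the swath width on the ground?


FOV = 9.8 deg = 0.1710423 rad
swath = 2 * alt * tan(FOV/2) = 2 * 1855.839 * tan(0.08552113)
swath = 2 * 1855.839 * 0.08573024
swath = 318.2031 km

318.2031 km


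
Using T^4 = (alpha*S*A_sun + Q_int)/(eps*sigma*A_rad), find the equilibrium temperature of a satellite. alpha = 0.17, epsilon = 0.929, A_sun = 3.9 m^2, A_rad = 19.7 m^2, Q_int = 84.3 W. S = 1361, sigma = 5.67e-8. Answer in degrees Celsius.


Numerator = alpha*S*A_sun + Q_int = 0.17*1361*3.9 + 84.3 = 986.6430 W
Denominator = eps*sigma*A_rad = 0.929*5.67e-8*19.7 = 1.0376837e-06 W/K^4
T^4 = 9.5081284e+08 K^4
T = 175.5997 K = -97.5503 C

-97.5503 degrees Celsius


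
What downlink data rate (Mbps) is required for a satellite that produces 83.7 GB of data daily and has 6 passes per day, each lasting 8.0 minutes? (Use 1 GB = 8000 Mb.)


total contact time = 6 * 8.0 * 60 = 2880.0000 s
data = 83.7 GB = 669600.0000 Mb
rate = 669600.0000 / 2880.0000 = 232.5000 Mbps

232.5000 Mbps


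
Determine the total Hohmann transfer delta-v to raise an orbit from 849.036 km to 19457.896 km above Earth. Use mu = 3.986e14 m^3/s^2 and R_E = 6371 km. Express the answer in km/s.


r1 = 7220.0360 km = 7.220036e+06 m
r2 = 25828.8960 km = 2.5828896e+07 m
dv1 = sqrt(mu/r1)*(sqrt(2*r2/(r1+r2)) - 1) = 1859.2372 m/s
dv2 = sqrt(mu/r2)*(1 - sqrt(2*r1/(r1+r2))) = 1331.7007 m/s
total dv = |dv1| + |dv2| = 1859.2372 + 1331.7007 = 3190.9379 m/s = 3.1909 km/s

3.1909 km/s


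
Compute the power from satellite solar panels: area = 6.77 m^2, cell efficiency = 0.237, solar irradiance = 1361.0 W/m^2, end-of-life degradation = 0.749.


P = area * eta * S * degradation
P = 6.77 * 0.237 * 1361.0 * 0.749
P = 1635.5995 W

1635.5995 W


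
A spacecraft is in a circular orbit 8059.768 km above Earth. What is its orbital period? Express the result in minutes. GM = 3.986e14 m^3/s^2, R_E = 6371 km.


r = 14430.7680 km = 1.4430768e+07 m
T = 2*pi*sqrt(r^3/mu) = 2*pi*sqrt(3.0051651e+21 / 3.986e14)
T = 17252.2359 s = 287.5373 min

287.5373 minutes


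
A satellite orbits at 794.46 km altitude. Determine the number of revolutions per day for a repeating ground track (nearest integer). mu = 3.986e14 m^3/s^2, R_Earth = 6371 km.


r = 7.16546e+06 m
T = 2*pi*sqrt(r^3/mu) = 6036.3906 s = 100.6065 min
revs/day = 1440 / 100.6065 = 14.3132
Rounded: 14 revolutions per day

14 revolutions per day


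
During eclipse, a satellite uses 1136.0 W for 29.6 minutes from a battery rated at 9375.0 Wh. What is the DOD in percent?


E_used = P * t / 60 = 1136.0 * 29.6 / 60 = 560.4267 Wh
DOD = E_used / E_total * 100 = 560.4267 / 9375.0 * 100
DOD = 5.9779 %

5.9779 %


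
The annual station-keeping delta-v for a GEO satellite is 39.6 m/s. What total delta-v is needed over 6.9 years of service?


dV = rate * years = 39.6 * 6.9
dV = 273.2400 m/s

273.2400 m/s


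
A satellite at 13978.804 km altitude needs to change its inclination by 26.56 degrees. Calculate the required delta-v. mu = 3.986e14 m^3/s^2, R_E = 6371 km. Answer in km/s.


r = 20349.8040 km = 2.0349804e+07 m
V = sqrt(mu/r) = 4425.7669 m/s
di = 26.56 deg = 0.4635594 rad
dV = 2*V*sin(di/2) = 2*4425.7669*sin(0.2317797)
dV = 2033.2860 m/s = 2.0333 km/s

2.0333 km/s


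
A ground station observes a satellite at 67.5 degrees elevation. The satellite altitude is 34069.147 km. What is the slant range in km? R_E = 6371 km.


h = 34069.147 km, el = 67.5 deg
d = -R_E*sin(el) + sqrt((R_E*sin(el))^2 + 2*R_E*h + h^2)
d = -6371.0000*sin(1.1781) + sqrt((6371.0000*0.9238795)^2 + 2*6371.0000*34069.147 + 34069.147^2)
d = 34480.5496 km

34480.5496 km


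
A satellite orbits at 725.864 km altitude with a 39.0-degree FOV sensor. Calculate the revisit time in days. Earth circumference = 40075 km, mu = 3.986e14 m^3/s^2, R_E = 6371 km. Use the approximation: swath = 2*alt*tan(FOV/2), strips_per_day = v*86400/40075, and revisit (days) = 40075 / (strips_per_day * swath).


swath = 2*725.864*tan(0.3403392) = 514.0838 km
v = sqrt(mu/r) = 7494.3747 m/s = 7.4944 km/s
strips/day = v*86400/40075 = 7.4944*86400/40075 = 16.1576
coverage/day = strips * swath = 16.1576 * 514.0838 = 8306.3375 km
revisit = 40075 / 8306.3375 = 4.8246 days

4.8246 days


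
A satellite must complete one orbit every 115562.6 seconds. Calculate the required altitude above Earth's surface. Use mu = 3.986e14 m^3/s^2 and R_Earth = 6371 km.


T = 115562.6 s
r = (mu*T^2/(4*pi^2))^(1/3) = (3.986e14 * 115562.6^2 / (4*pi^2))^(1/3)
r = 5.1278745e+07 m = 51278.7451 km
alt = r - R_E = 51278.7451 - 6371 = 44907.7451 km

44907.7451 km


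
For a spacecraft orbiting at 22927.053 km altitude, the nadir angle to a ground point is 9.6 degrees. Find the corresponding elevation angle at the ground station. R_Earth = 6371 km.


r = R_E + alt = 29298.0530 km
Law of sines in the satellite / Earth-center / ground-point triangle:
  sin(nadir)/R_E = sin(90 + el)/r  =>  cos(el) = (r/R_E)*sin(nadir)
cos(el) = (29298.0530 / 6371.0000) * sin(9.6 deg) = 0.7669125
el = arccos(0.7669125) = 39.9226 deg
(Earth-central angle = 90 - nadir - el = 40.4774 deg)

39.9226 degrees


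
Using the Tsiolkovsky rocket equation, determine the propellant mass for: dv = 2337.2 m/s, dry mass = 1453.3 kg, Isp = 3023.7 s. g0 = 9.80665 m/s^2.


ve = Isp * g0 = 3023.7 * 9.80665 = 29652.367605 m/s
mass ratio = exp(dv/ve) = exp(2337.2/29652.367605) = 1.08200956
m_prop = m_dry * (mr - 1) = 1453.3 * (1.08200956 - 1)
m_prop = 119.1845 kg

119.1845 kg


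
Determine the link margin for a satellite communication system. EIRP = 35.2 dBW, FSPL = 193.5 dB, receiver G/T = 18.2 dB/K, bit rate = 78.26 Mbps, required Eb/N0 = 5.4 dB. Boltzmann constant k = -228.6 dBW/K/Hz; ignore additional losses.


C/N0 = EIRP - FSPL + G/T - k = 35.2 - 193.5 + 18.2 - (-228.6)
C/N0 = 88.5000 dB-Hz
R_b = 78.26 Mbps = 7.826e+07 bps -> 10*log10(R_b) = 78.9354 dB-Hz
Eb/N0 = C/N0 - 10*log10(R_b) = 88.5000 - 78.9354 = 9.5646 dB
Margin = Eb/N0 - Eb/N0_req = 9.5646 - 5.4 = 4.1646 dB (link closes)

4.1646 dB


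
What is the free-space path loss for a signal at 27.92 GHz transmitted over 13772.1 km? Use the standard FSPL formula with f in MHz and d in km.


f = 27.92 GHz = 27920.0000 MHz
d = 13772.1 km
FSPL = 32.44 + 20*log10(27920.0000) + 20*log10(13772.1)
FSPL = 32.44 + 88.9183 + 82.7800
FSPL = 204.1383 dB

204.1383 dB


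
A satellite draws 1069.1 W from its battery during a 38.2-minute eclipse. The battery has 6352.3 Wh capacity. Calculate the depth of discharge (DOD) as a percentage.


E_used = P * t / 60 = 1069.1 * 38.2 / 60 = 680.6603 Wh
DOD = E_used / E_total * 100 = 680.6603 / 6352.3 * 100
DOD = 10.7152 %

10.7152 %


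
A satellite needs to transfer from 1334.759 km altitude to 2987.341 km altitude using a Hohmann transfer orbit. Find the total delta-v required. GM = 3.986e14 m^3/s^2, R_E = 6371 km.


r1 = 7705.7590 km = 7.705759e+06 m
r2 = 9358.3410 km = 9.358341e+06 m
dv1 = sqrt(mu/r1)*(sqrt(2*r2/(r1+r2)) - 1) = 340.2187 m/s
dv2 = sqrt(mu/r2)*(1 - sqrt(2*r1/(r1+r2))) = 324.0690 m/s
total dv = |dv1| + |dv2| = 340.2187 + 324.0690 = 664.2878 m/s = 0.6642878 km/s

0.6643 km/s


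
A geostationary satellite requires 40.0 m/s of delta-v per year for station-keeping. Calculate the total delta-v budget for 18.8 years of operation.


dV = rate * years = 40.0 * 18.8
dV = 752.0000 m/s

752.0000 m/s


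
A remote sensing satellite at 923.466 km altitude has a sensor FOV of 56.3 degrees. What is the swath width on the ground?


FOV = 56.3 deg = 0.9826204 rad
swath = 2 * alt * tan(FOV/2) = 2 * 923.466 * tan(0.4913102)
swath = 2 * 923.466 * 0.5350723
swath = 988.2421 km

988.2421 km


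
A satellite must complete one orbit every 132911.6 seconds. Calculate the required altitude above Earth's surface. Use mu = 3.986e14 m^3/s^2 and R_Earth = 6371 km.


T = 132911.6 s
r = (mu*T^2/(4*pi^2))^(1/3) = (3.986e14 * 132911.6^2 / (4*pi^2))^(1/3)
r = 5.6290414e+07 m = 56290.4141 km
alt = r - R_E = 56290.4141 - 6371 = 49919.4141 km

49919.4141 km


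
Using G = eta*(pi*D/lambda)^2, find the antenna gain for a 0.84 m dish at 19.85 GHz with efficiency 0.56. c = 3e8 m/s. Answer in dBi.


lambda = c/f = 3e8 / 1.985e+10 = 0.01511335 m
G = eta*(pi*D/lambda)^2 = 0.56*(pi*0.84/0.01511335)^2
G = 17073.5904 (linear)
G = 10*log10(17073.5904) = 42.3232 dBi

42.3232 dBi


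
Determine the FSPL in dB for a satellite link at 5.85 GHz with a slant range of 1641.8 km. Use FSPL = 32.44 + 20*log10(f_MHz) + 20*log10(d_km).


f = 5.85 GHz = 5850.0000 MHz
d = 1641.8 km
FSPL = 32.44 + 20*log10(5850.0000) + 20*log10(1641.8)
FSPL = 32.44 + 75.3431 + 64.3064
FSPL = 172.0895 dB

172.0895 dB


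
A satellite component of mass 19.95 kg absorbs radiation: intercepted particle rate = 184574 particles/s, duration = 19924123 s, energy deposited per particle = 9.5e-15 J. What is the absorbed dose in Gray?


Total energy deposited = rate * time * E_per
  = 184574 * 19924123 * 9.5e-15 = 0.03493601 J
Dose = E_total / mass = 0.03493601 / 19.95
Dose = 0.001751179 Gy

0.0018 Gy


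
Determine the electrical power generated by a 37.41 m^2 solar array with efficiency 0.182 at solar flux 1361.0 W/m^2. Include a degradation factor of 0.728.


P = area * eta * S * degradation
P = 37.41 * 0.182 * 1361.0 * 0.728
P = 6746.0352 W

6746.0352 W


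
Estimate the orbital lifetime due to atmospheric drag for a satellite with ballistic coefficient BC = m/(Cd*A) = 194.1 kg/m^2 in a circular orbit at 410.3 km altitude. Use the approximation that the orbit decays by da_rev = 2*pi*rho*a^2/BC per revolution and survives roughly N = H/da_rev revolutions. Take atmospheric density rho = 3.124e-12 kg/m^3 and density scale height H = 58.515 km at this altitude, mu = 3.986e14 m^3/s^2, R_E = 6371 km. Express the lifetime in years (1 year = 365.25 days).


a = R_E + alt = 6781.3000 km = 6.7813e+06 m
da_rev = 2*pi*rho*a^2/BC = 2*pi*3.124e-12*(6.7813e+06)^2/194.1 = 4.650410 m per revolution
N = H/da_rev = 58515.0000 m / 4.650410 m = 12582.7607 revolutions
P = 2*pi*sqrt(a^3/mu) = 5557.5152 s
lifetime = N*P = 12582.7607 * 5557.5152 = 6.9928883e+07 s = 809.3621 days
years = 809.3621 / 365.25 = 2.2159 years

2.2159 years


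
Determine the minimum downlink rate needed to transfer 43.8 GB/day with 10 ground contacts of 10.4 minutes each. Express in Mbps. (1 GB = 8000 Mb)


total contact time = 10 * 10.4 * 60 = 6240.0000 s
data = 43.8 GB = 350400.0000 Mb
rate = 350400.0000 / 6240.0000 = 56.1538 Mbps

56.1538 Mbps


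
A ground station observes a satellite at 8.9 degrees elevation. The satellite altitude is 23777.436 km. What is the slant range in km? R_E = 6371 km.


h = 23777.436 km, el = 8.9 deg
d = -R_E*sin(el) + sqrt((R_E*sin(el))^2 + 2*R_E*h + h^2)
d = -6371.0000*sin(0.1553343) + sqrt((6371.0000*0.1547104)^2 + 2*6371.0000*23777.436 + 23777.436^2)
d = 28498.4049 km

28498.4049 km


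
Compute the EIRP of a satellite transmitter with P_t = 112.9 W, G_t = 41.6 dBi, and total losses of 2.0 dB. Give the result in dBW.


Pt = 112.9 W = 20.5269 dBW
EIRP = Pt_dBW + Gt - losses = 20.5269 + 41.6 - 2.0 = 60.1269 dBW

60.1269 dBW


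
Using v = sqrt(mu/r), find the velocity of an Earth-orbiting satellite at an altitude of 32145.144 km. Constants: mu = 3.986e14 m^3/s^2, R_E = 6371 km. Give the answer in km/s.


r = R_E + alt = 6371.0 + 32145.144 = 38516.1440 km = 3.8516144e+07 m
v = sqrt(mu/r) = sqrt(3.986e14 / 3.8516144e+07) = 3216.9717 m/s = 3.2170 km/s

3.2170 km/s


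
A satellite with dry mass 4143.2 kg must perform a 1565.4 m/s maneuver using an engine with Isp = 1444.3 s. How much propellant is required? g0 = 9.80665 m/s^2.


ve = Isp * g0 = 1444.3 * 9.80665 = 14163.744595 m/s
mass ratio = exp(dv/ve) = exp(1565.4/14163.744595) = 1.11686050
m_prop = m_dry * (mr - 1) = 4143.2 * (1.11686050 - 1)
m_prop = 484.1764 kg

484.1764 kg


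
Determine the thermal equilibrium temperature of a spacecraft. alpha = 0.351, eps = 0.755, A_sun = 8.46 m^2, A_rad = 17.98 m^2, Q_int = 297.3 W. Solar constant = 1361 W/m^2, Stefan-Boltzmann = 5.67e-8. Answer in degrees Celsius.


Numerator = alpha*S*A_sun + Q_int = 0.351*1361*8.46 + 297.3 = 4338.7351 W
Denominator = eps*sigma*A_rad = 0.755*5.67e-8*17.98 = 7.6969683e-07 W/K^4
T^4 = 5.6369403e+09 K^4
T = 274.0065 K = 0.8564956 C

0.8565 degrees Celsius


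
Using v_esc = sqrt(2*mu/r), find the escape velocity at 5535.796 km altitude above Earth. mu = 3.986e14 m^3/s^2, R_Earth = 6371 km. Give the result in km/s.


r = 6371.0 + 5535.796 = 11906.7960 km = 1.1906796e+07 m
v_esc = sqrt(2*mu/r) = sqrt(2*3.986e14 / 1.1906796e+07)
v_esc = 8182.5033 m/s = 8.1825 km/s

8.1825 km/s


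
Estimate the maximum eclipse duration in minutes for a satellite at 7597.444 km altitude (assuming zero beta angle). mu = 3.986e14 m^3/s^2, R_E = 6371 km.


r = 13968.4440 km
T = 273.8306 min
Eclipse fraction = arcsin(R_E/r)/pi = arcsin(6371.0000/13968.4440)/pi
= arcsin(0.4560995)/pi = 0.1507539
Eclipse duration = 0.1507539 * 273.8306 = 41.2810 min

41.2810 minutes


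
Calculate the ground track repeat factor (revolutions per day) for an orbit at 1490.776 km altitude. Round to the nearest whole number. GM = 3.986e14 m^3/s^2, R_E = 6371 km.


r = 7.861776e+06 m
T = 2*pi*sqrt(r^3/mu) = 6937.3279 s = 115.6221 min
revs/day = 1440 / 115.6221 = 12.4544
Rounded: 12 revolutions per day

12 revolutions per day


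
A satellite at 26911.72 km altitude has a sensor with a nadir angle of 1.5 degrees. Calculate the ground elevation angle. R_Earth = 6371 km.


r = R_E + alt = 33282.7200 km
Law of sines in the satellite / Earth-center / ground-point triangle:
  sin(nadir)/R_E = sin(90 + el)/r  =>  cos(el) = (r/R_E)*sin(nadir)
cos(el) = (33282.7200 / 6371.0000) * sin(1.5 deg) = 0.1367509
el = arccos(0.1367509) = 82.1401 deg
(Earth-central angle = 90 - nadir - el = 6.3599 deg)

82.1401 degrees


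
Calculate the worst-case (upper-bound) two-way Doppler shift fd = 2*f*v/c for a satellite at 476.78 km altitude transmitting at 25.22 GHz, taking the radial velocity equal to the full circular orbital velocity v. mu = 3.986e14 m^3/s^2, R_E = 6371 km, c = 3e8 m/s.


r = 6.84778e+06 m
v = sqrt(mu/r) = 7629.4591 m/s (worst-case radial velocity)
f = 25.22 GHz = 2.522e+10 Hz
fd = 2*f*v/c = 2*2.522e+10*7629.4591/3.0e+08
fd = 1.2827664e+06 Hz

1.2828e+06 Hz
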